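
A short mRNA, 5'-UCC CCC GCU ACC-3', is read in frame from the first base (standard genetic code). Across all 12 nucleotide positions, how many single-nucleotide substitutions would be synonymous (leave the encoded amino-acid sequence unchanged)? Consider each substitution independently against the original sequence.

Codon 1 (UCC, Ser): 3 synonymous substitutions.
Codon 2 (CCC, Pro): 3 synonymous substitutions.
Codon 3 (GCU, Ala): 3 synonymous substitutions.
Codon 4 (ACC, Thr): 3 synonymous substitutions.
Total: 3 + 3 + 3 + 3 = 12.

12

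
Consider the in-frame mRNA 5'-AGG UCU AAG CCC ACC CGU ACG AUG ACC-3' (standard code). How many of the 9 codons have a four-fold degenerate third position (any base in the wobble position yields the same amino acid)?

Codon 1 AGG (Arg): third position 2-fold.
Codon 2 UCU (Ser): third position 4-fold.
Codon 3 AAG (Lys): third position 2-fold.
Codon 4 CCC (Pro): third position 4-fold.
Codon 5 ACC (Thr): third position 4-fold.
Codon 6 CGU (Arg): third position 4-fold.
Codon 7 ACG (Thr): third position 4-fold.
Codon 8 AUG (Met): third position 1-fold.
Codon 9 ACC (Thr): third position 4-fold.
Four-fold degenerate third positions: 6.

6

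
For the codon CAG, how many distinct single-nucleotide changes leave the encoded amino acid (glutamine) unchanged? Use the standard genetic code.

1

Position 1: none → 0 synonymous.
Position 2: none → 0 synonymous.
Position 3: CAA → 1 synonymous.
Total: 0 + 0 + 1 = 1.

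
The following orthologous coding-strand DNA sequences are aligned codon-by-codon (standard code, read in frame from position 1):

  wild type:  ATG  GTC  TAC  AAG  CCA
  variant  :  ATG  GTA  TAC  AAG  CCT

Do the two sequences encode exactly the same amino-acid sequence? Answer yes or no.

Codon 1: ATG Met / ATG Met — identical.
Codon 2: GTC Val / GTA Val — synonymous.
Codon 3: TAC Tyr / TAC Tyr — identical.
Codon 4: AAG Lys / AAG Lys — identical.
Codon 5: CCA Pro / CCT Pro — synonymous.
Nonsynonymous differences: 0 → same protein.

yes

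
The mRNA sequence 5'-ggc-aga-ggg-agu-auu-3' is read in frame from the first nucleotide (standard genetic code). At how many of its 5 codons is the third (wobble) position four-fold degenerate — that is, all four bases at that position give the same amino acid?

Codon 1 GGC (Gly): third position 4-fold.
Codon 2 AGA (Arg): third position 2-fold.
Codon 3 GGG (Gly): third position 4-fold.
Codon 4 AGU (Ser): third position 2-fold.
Codon 5 AUU (Ile): third position 3-fold.
Four-fold degenerate third positions: 2.

2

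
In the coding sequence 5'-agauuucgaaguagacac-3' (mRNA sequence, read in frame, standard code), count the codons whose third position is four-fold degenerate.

1

Codon 1 AGA (Arg): third position 2-fold.
Codon 2 UUU (Phe): third position 2-fold.
Codon 3 CGA (Arg): third position 4-fold.
Codon 4 AGU (Ser): third position 2-fold.
Codon 5 AGA (Arg): third position 2-fold.
Codon 6 CAC (His): third position 2-fold.
Four-fold degenerate third positions: 1.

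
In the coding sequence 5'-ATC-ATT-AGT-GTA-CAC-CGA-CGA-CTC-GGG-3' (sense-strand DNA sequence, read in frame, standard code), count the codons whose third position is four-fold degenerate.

5

Codon 1 ATC (Ile): third position 3-fold.
Codon 2 ATT (Ile): third position 3-fold.
Codon 3 AGT (Ser): third position 2-fold.
Codon 4 GTA (Val): third position 4-fold.
Codon 5 CAC (His): third position 2-fold.
Codon 6 CGA (Arg): third position 4-fold.
Codon 7 CGA (Arg): third position 4-fold.
Codon 8 CTC (Leu): third position 4-fold.
Codon 9 GGG (Gly): third position 4-fold.
Four-fold degenerate third positions: 5.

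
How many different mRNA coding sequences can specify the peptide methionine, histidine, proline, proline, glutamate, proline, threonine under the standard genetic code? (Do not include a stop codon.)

Met: 1 codon.
His: 2 codons.
Pro: 4 codons.
Pro: 4 codons.
Glu: 2 codons.
Pro: 4 codons.
Thr: 4 codons.
1 × 2 × 4 × 4 × 2 × 4 × 4 = 1024.

1024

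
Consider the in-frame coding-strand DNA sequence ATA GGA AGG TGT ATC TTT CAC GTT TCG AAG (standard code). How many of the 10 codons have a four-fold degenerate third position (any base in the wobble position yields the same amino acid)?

3

Codon 1 ATA (Ile): third position 3-fold.
Codon 2 GGA (Gly): third position 4-fold.
Codon 3 AGG (Arg): third position 2-fold.
Codon 4 TGT (Cys): third position 2-fold.
Codon 5 ATC (Ile): third position 3-fold.
Codon 6 TTT (Phe): third position 2-fold.
Codon 7 CAC (His): third position 2-fold.
Codon 8 GTT (Val): third position 4-fold.
Codon 9 TCG (Ser): third position 4-fold.
Codon 10 AAG (Lys): third position 2-fold.
Four-fold degenerate third positions: 3.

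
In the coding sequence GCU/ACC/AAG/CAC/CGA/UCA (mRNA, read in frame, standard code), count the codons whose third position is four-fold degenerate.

4

Codon 1 GCU (Ala): third position 4-fold.
Codon 2 ACC (Thr): third position 4-fold.
Codon 3 AAG (Lys): third position 2-fold.
Codon 4 CAC (His): third position 2-fold.
Codon 5 CGA (Arg): third position 4-fold.
Codon 6 UCA (Ser): third position 4-fold.
Four-fold degenerate third positions: 4.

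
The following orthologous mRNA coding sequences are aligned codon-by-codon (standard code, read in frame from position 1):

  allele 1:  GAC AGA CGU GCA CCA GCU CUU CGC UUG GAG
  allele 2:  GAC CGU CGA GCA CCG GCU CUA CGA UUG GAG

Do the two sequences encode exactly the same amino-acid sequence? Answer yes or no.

yes

Codon 1: GAC Asp / GAC Asp — identical.
Codon 2: AGA Arg / CGU Arg — synonymous.
Codon 3: CGU Arg / CGA Arg — synonymous.
Codon 4: GCA Ala / GCA Ala — identical.
Codon 5: CCA Pro / CCG Pro — synonymous.
Codon 6: GCU Ala / GCU Ala — identical.
Codon 7: CUU Leu / CUA Leu — synonymous.
Codon 8: CGC Arg / CGA Arg — synonymous.
Codon 9: UUG Leu / UUG Leu — identical.
Codon 10: GAG Glu / GAG Glu — identical.
Nonsynonymous differences: 0 → same protein.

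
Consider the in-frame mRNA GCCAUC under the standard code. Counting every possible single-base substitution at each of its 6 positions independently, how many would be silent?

Codon 1 (GCC, Ala): 3 synonymous substitutions.
Codon 2 (AUC, Ile): 2 synonymous substitutions.
Total: 3 + 2 = 5.

5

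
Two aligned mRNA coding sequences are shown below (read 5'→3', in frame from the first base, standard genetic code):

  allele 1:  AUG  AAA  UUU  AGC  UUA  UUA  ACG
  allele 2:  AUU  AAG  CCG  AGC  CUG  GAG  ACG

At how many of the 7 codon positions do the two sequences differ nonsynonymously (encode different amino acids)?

3

Codon 1: AUG Met / AUU Ile — nonsynonymous.
Codon 2: AAA Lys / AAG Lys — synonymous.
Codon 3: UUU Phe / CCG Pro — nonsynonymous.
Codon 4: AGC Ser / AGC Ser — identical.
Codon 5: UUA Leu / CUG Leu — synonymous.
Codon 6: UUA Leu / GAG Glu — nonsynonymous.
Codon 7: ACG Thr / ACG Thr — identical.
Nonsynonymous differences: 3.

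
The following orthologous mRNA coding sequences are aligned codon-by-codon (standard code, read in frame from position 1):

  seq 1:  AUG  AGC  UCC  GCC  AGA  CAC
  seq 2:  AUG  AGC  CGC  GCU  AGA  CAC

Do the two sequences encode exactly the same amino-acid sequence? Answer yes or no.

Codon 1: AUG Met / AUG Met — identical.
Codon 2: AGC Ser / AGC Ser — identical.
Codon 3: UCC Ser / CGC Arg — nonsynonymous.
Codon 4: GCC Ala / GCU Ala — synonymous.
Codon 5: AGA Arg / AGA Arg — identical.
Codon 6: CAC His / CAC His — identical.
Nonsynonymous differences: 1 → different protein.

no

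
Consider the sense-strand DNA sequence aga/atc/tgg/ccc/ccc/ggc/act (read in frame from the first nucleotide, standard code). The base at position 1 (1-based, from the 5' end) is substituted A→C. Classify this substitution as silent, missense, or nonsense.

Position 1 falls in codon 1: AGA → Arg.
After the substitution the codon is CGA → Arg.
Both encode Arg, so the change is synonymous.

silent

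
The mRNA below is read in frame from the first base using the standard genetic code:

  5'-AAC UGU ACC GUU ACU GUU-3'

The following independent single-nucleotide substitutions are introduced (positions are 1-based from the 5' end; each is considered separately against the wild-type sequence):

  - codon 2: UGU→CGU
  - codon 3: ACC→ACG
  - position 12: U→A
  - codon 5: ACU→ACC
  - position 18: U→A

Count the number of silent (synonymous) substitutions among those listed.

Codon 2: UGU (Cys) → CGU (Arg) — missense.
Codon 3: ACC (Thr) → ACG (Thr) — synonymous.
Codon 4: GUU (Val) → GUA (Val) — synonymous.
Codon 5: ACU (Thr) → ACC (Thr) — synonymous.
Codon 6: GUU (Val) → GUA (Val) — synonymous.
Synonymous: 4 of 5.

4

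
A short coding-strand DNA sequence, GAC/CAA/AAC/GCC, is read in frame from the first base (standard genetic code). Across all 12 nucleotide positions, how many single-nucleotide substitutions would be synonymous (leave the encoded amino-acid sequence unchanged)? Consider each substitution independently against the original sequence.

Codon 1 (GAC, Asp): 1 synonymous substitution.
Codon 2 (CAA, Gln): 1 synonymous substitution.
Codon 3 (AAC, Asn): 1 synonymous substitution.
Codon 4 (GCC, Ala): 3 synonymous substitutions.
Total: 1 + 1 + 1 + 3 = 6.

6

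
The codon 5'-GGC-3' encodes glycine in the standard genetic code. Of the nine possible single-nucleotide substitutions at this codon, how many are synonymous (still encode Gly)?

3

Position 1: none → 0 synonymous.
Position 2: none → 0 synonymous.
Position 3: GGT, GGA, GGG → 3 synonymous.
Total: 0 + 0 + 3 = 3.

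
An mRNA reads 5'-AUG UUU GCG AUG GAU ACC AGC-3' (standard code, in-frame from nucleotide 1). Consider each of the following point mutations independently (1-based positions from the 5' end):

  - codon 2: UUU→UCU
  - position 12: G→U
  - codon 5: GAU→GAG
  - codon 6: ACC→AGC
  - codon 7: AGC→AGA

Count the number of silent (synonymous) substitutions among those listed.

Codon 2: UUU (Phe) → UCU (Ser) — missense.
Codon 4: AUG (Met) → AUU (Ile) — missense.
Codon 5: GAU (Asp) → GAG (Glu) — missense.
Codon 6: ACC (Thr) → AGC (Ser) — missense.
Codon 7: AGC (Ser) → AGA (Arg) — missense.
Synonymous: 0 of 5.

0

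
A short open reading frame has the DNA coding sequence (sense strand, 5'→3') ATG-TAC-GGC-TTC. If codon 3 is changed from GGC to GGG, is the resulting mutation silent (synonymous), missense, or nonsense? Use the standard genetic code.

silent

Position 9 falls in codon 3: GGC → Gly.
After the substitution the codon is GGG → Gly.
Both encode Gly, so the change is synonymous.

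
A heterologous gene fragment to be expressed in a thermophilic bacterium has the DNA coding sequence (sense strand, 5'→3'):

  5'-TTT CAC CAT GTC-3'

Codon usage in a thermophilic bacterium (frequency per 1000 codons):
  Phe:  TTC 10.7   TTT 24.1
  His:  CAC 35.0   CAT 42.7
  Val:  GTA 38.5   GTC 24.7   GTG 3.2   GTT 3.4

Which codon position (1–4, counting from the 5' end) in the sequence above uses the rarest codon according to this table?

1

Codon 1 TTT (Phe): 24.1 per 1000.
Codon 2 CAC (His): 35.0 per 1000.
Codon 3 CAT (His): 42.7 per 1000.
Codon 4 GTC (Val): 24.7 per 1000.
Lowest frequency is 24.1 at codon 1.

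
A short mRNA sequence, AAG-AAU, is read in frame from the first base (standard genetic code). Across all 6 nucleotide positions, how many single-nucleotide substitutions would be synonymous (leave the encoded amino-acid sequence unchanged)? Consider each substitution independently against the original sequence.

Codon 1 (AAG, Lys): 1 synonymous substitution.
Codon 2 (AAU, Asn): 1 synonymous substitution.
Total: 1 + 1 = 2.

2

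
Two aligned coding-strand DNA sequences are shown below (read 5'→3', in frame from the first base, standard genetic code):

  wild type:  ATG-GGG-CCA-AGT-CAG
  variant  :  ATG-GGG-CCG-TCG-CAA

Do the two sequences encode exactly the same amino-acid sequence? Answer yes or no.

yes

Codon 1: ATG Met / ATG Met — identical.
Codon 2: GGG Gly / GGG Gly — identical.
Codon 3: CCA Pro / CCG Pro — synonymous.
Codon 4: AGT Ser / TCG Ser — synonymous.
Codon 5: CAG Gln / CAA Gln — synonymous.
Nonsynonymous differences: 0 → same protein.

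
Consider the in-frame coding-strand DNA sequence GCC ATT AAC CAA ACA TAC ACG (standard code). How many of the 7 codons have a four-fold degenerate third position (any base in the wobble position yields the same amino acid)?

Codon 1 GCC (Ala): third position 4-fold.
Codon 2 ATT (Ile): third position 3-fold.
Codon 3 AAC (Asn): third position 2-fold.
Codon 4 CAA (Gln): third position 2-fold.
Codon 5 ACA (Thr): third position 4-fold.
Codon 6 TAC (Tyr): third position 2-fold.
Codon 7 ACG (Thr): third position 4-fold.
Four-fold degenerate third positions: 3.

3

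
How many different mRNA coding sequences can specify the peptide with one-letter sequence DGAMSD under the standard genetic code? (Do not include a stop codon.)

Asp: 2 codons.
Gly: 4 codons.
Ala: 4 codons.
Met: 1 codon.
Ser: 6 codons.
Asp: 2 codons.
2 × 4 × 4 × 1 × 6 × 2 = 384.

384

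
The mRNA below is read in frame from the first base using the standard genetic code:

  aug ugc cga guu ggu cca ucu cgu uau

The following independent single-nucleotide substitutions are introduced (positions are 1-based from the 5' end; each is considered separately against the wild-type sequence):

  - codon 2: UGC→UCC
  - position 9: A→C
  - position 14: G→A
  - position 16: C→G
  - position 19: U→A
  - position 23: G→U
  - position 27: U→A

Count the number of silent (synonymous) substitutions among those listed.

1

Codon 2: UGC (Cys) → UCC (Ser) — missense.
Codon 3: CGA (Arg) → CGC (Arg) — synonymous.
Codon 5: GGU (Gly) → GAU (Asp) — missense.
Codon 6: CCA (Pro) → GCA (Ala) — missense.
Codon 7: UCU (Ser) → ACU (Thr) — missense.
Codon 8: CGU (Arg) → CUU (Leu) — missense.
Codon 9: UAU (Tyr) → UAA (Stop) — nonsense.
Synonymous: 1 of 7.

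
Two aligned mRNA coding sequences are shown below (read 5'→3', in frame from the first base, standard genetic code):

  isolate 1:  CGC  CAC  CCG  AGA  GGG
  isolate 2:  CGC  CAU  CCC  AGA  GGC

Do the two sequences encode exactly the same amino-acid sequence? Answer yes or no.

Codon 1: CGC Arg / CGC Arg — identical.
Codon 2: CAC His / CAU His — synonymous.
Codon 3: CCG Pro / CCC Pro — synonymous.
Codon 4: AGA Arg / AGA Arg — identical.
Codon 5: GGG Gly / GGC Gly — synonymous.
Nonsynonymous differences: 0 → same protein.

yes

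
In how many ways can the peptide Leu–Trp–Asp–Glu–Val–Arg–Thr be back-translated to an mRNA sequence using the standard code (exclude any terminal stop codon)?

2304

Leu: 6 codons.
Trp: 1 codon.
Asp: 2 codons.
Glu: 2 codons.
Val: 4 codons.
Arg: 6 codons.
Thr: 4 codons.
6 × 1 × 2 × 2 × 4 × 6 × 4 = 2304.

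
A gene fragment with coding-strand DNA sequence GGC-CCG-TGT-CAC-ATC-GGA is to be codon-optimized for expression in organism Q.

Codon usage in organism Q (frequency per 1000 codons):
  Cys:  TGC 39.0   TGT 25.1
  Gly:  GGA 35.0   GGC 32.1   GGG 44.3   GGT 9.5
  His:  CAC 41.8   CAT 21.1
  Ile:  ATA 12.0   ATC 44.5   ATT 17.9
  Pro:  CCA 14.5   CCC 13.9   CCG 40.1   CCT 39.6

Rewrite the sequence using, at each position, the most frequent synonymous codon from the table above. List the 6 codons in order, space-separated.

Codon 1 (Gly): best is GGG at 44.3.
Codon 2 (Pro): best is CCG at 40.1.
Codon 3 (Cys): best is TGC at 39.0.
Codon 4 (His): best is CAC at 41.8.
Codon 5 (Ile): best is ATC at 44.5.
Codon 6 (Gly): best is GGG at 44.3.

GGG CCG TGC CAC ATC GGG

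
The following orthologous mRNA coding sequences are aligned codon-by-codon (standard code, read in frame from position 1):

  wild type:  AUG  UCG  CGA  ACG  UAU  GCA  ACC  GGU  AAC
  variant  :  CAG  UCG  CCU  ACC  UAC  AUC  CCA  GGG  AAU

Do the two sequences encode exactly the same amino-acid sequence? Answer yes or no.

no

Codon 1: AUG Met / CAG Gln — nonsynonymous.
Codon 2: UCG Ser / UCG Ser — identical.
Codon 3: CGA Arg / CCU Pro — nonsynonymous.
Codon 4: ACG Thr / ACC Thr — synonymous.
Codon 5: UAU Tyr / UAC Tyr — synonymous.
Codon 6: GCA Ala / AUC Ile — nonsynonymous.
Codon 7: ACC Thr / CCA Pro — nonsynonymous.
Codon 8: GGU Gly / GGG Gly — synonymous.
Codon 9: AAC Asn / AAU Asn — synonymous.
Nonsynonymous differences: 4 → different protein.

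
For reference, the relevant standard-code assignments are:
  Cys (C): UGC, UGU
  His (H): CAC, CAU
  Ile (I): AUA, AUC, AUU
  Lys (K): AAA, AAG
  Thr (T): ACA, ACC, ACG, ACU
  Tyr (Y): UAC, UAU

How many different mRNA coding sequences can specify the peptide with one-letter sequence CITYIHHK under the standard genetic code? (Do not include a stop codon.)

1152

Cys: 2 codons.
Ile: 3 codons.
Thr: 4 codons.
Tyr: 2 codons.
Ile: 3 codons.
His: 2 codons.
His: 2 codons.
Lys: 2 codons.
2 × 3 × 4 × 2 × 3 × 2 × 2 × 2 = 1152.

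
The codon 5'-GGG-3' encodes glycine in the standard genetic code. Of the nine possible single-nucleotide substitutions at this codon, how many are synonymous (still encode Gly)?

3

Position 1: none → 0 synonymous.
Position 2: none → 0 synonymous.
Position 3: GGT, GGC, GGA → 3 synonymous.
Total: 0 + 0 + 3 = 3.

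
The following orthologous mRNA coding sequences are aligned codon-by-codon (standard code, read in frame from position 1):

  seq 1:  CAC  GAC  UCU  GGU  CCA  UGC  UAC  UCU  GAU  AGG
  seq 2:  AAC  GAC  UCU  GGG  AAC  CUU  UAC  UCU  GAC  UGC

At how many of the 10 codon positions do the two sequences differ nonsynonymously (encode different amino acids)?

Codon 1: CAC His / AAC Asn — nonsynonymous.
Codon 2: GAC Asp / GAC Asp — identical.
Codon 3: UCU Ser / UCU Ser — identical.
Codon 4: GGU Gly / GGG Gly — synonymous.
Codon 5: CCA Pro / AAC Asn — nonsynonymous.
Codon 6: UGC Cys / CUU Leu — nonsynonymous.
Codon 7: UAC Tyr / UAC Tyr — identical.
Codon 8: UCU Ser / UCU Ser — identical.
Codon 9: GAU Asp / GAC Asp — synonymous.
Codon 10: AGG Arg / UGC Cys — nonsynonymous.
Nonsynonymous differences: 4.

4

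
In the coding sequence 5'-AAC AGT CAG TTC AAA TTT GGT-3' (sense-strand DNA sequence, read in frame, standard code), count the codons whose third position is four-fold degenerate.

1

Codon 1 AAC (Asn): third position 2-fold.
Codon 2 AGT (Ser): third position 2-fold.
Codon 3 CAG (Gln): third position 2-fold.
Codon 4 TTC (Phe): third position 2-fold.
Codon 5 AAA (Lys): third position 2-fold.
Codon 6 TTT (Phe): third position 2-fold.
Codon 7 GGT (Gly): third position 4-fold.
Four-fold degenerate third positions: 1.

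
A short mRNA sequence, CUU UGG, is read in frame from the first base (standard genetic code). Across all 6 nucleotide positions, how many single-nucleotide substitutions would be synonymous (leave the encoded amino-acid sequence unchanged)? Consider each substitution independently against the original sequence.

Codon 1 (CUU, Leu): 3 synonymous substitutions.
Codon 2 (UGG, Trp): 0 synonymous substitutions.
Total: 3 + 0 = 3.

3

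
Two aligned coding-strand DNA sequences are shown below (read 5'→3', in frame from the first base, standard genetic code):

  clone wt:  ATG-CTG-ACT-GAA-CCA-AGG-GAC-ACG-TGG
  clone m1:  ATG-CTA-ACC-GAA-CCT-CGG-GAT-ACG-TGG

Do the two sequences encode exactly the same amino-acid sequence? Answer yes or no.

Codon 1: ATG Met / ATG Met — identical.
Codon 2: CTG Leu / CTA Leu — synonymous.
Codon 3: ACT Thr / ACC Thr — synonymous.
Codon 4: GAA Glu / GAA Glu — identical.
Codon 5: CCA Pro / CCT Pro — synonymous.
Codon 6: AGG Arg / CGG Arg — synonymous.
Codon 7: GAC Asp / GAT Asp — synonymous.
Codon 8: ACG Thr / ACG Thr — identical.
Codon 9: TGG Trp / TGG Trp — identical.
Nonsynonymous differences: 0 → same protein.

yes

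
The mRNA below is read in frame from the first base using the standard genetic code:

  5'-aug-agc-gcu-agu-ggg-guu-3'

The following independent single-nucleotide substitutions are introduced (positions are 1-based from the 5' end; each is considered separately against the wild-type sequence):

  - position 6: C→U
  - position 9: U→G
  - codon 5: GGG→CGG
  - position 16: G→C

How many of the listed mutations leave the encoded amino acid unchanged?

Codon 2: AGC (Ser) → AGU (Ser) — synonymous.
Codon 3: GCU (Ala) → GCG (Ala) — synonymous.
Codon 5: GGG (Gly) → CGG (Arg) — missense.
Codon 6: GUU (Val) → CUU (Leu) — missense.
Synonymous: 2 of 4.

2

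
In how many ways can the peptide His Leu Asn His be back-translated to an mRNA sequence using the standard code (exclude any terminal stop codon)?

48

His: 2 codons.
Leu: 6 codons.
Asn: 2 codons.
His: 2 codons.
2 × 6 × 2 × 2 = 48.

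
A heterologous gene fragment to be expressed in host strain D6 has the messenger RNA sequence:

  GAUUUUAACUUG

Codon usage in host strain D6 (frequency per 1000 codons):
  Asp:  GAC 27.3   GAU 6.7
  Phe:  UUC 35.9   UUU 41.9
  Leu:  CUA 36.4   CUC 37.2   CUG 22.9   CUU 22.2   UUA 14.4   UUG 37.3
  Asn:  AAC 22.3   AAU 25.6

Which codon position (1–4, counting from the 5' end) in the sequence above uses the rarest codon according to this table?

Codon 1 GAU (Asp): 6.7 per 1000.
Codon 2 UUU (Phe): 41.9 per 1000.
Codon 3 AAC (Asn): 22.3 per 1000.
Codon 4 UUG (Leu): 37.3 per 1000.
Lowest frequency is 6.7 at codon 1.

1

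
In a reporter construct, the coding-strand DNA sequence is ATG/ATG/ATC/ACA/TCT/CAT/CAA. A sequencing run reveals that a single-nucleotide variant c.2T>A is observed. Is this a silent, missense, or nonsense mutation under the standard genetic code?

missense

Position 2 falls in codon 1: ATG → Met.
After the substitution the codon is AAG → Lys.
Met ≠ Lys, so this is a missense mutation.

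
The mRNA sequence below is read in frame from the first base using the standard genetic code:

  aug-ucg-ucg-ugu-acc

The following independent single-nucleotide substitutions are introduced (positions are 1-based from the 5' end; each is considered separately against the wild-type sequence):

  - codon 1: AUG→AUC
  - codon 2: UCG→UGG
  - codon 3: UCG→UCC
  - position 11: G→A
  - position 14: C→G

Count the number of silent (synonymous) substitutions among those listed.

Codon 1: AUG (Met) → AUC (Ile) — missense.
Codon 2: UCG (Ser) → UGG (Trp) — missense.
Codon 3: UCG (Ser) → UCC (Ser) — synonymous.
Codon 4: UGU (Cys) → UAU (Tyr) — missense.
Codon 5: ACC (Thr) → AGC (Ser) — missense.
Synonymous: 1 of 5.

1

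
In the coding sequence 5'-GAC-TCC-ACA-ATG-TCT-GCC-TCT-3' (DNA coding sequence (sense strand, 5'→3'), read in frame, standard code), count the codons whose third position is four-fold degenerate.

5

Codon 1 GAC (Asp): third position 2-fold.
Codon 2 TCC (Ser): third position 4-fold.
Codon 3 ACA (Thr): third position 4-fold.
Codon 4 ATG (Met): third position 1-fold.
Codon 5 TCT (Ser): third position 4-fold.
Codon 6 GCC (Ala): third position 4-fold.
Codon 7 TCT (Ser): third position 4-fold.
Four-fold degenerate third positions: 5.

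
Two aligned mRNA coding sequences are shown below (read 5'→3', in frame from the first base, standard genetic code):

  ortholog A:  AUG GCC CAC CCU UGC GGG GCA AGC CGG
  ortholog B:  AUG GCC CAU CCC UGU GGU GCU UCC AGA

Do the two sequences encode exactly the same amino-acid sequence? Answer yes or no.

yes

Codon 1: AUG Met / AUG Met — identical.
Codon 2: GCC Ala / GCC Ala — identical.
Codon 3: CAC His / CAU His — synonymous.
Codon 4: CCU Pro / CCC Pro — synonymous.
Codon 5: UGC Cys / UGU Cys — synonymous.
Codon 6: GGG Gly / GGU Gly — synonymous.
Codon 7: GCA Ala / GCU Ala — synonymous.
Codon 8: AGC Ser / UCC Ser — synonymous.
Codon 9: CGG Arg / AGA Arg — synonymous.
Nonsynonymous differences: 0 → same protein.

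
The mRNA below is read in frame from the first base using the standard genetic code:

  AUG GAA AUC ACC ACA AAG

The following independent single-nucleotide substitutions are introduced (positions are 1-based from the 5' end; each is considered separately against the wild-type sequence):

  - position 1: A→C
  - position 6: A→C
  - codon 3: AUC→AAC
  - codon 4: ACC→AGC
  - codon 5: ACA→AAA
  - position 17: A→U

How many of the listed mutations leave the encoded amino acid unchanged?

0

Codon 1: AUG (Met) → CUG (Leu) — missense.
Codon 2: GAA (Glu) → GAC (Asp) — missense.
Codon 3: AUC (Ile) → AAC (Asn) — missense.
Codon 4: ACC (Thr) → AGC (Ser) — missense.
Codon 5: ACA (Thr) → AAA (Lys) — missense.
Codon 6: AAG (Lys) → AUG (Met) — missense.
Synonymous: 0 of 6.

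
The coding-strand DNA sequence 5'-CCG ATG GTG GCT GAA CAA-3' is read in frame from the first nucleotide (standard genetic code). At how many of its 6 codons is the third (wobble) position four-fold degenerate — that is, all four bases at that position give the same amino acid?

Codon 1 CCG (Pro): third position 4-fold.
Codon 2 ATG (Met): third position 1-fold.
Codon 3 GTG (Val): third position 4-fold.
Codon 4 GCT (Ala): third position 4-fold.
Codon 5 GAA (Glu): third position 2-fold.
Codon 6 CAA (Gln): third position 2-fold.
Four-fold degenerate third positions: 3.

3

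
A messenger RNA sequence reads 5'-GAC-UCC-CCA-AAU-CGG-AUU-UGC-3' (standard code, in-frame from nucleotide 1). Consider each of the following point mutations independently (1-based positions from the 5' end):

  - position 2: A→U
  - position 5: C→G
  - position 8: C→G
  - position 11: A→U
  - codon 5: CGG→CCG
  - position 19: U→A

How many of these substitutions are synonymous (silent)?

Codon 1: GAC (Asp) → GUC (Val) — missense.
Codon 2: UCC (Ser) → UGC (Cys) — missense.
Codon 3: CCA (Pro) → CGA (Arg) — missense.
Codon 4: AAU (Asn) → AUU (Ile) — missense.
Codon 5: CGG (Arg) → CCG (Pro) — missense.
Codon 7: UGC (Cys) → AGC (Ser) — missense.
Synonymous: 0 of 6.

0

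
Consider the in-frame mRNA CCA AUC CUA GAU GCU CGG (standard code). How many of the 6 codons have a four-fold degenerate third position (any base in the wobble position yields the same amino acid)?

4

Codon 1 CCA (Pro): third position 4-fold.
Codon 2 AUC (Ile): third position 3-fold.
Codon 3 CUA (Leu): third position 4-fold.
Codon 4 GAU (Asp): third position 2-fold.
Codon 5 GCU (Ala): third position 4-fold.
Codon 6 CGG (Arg): third position 4-fold.
Four-fold degenerate third positions: 4.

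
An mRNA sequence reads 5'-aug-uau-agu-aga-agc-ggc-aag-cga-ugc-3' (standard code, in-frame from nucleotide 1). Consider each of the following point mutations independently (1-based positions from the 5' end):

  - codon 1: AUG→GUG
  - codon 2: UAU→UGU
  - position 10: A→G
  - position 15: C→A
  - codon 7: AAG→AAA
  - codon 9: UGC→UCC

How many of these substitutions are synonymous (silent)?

Codon 1: AUG (Met) → GUG (Val) — missense.
Codon 2: UAU (Tyr) → UGU (Cys) — missense.
Codon 4: AGA (Arg) → GGA (Gly) — missense.
Codon 5: AGC (Ser) → AGA (Arg) — missense.
Codon 7: AAG (Lys) → AAA (Lys) — synonymous.
Codon 9: UGC (Cys) → UCC (Ser) — missense.
Synonymous: 1 of 6.

1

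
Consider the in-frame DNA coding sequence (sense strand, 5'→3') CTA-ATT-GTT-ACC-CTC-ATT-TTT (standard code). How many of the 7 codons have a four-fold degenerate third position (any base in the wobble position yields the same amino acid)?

4

Codon 1 CTA (Leu): third position 4-fold.
Codon 2 ATT (Ile): third position 3-fold.
Codon 3 GTT (Val): third position 4-fold.
Codon 4 ACC (Thr): third position 4-fold.
Codon 5 CTC (Leu): third position 4-fold.
Codon 6 ATT (Ile): third position 3-fold.
Codon 7 TTT (Phe): third position 2-fold.
Four-fold degenerate third positions: 4.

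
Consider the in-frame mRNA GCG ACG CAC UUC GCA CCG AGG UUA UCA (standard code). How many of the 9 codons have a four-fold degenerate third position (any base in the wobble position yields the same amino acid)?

5

Codon 1 GCG (Ala): third position 4-fold.
Codon 2 ACG (Thr): third position 4-fold.
Codon 3 CAC (His): third position 2-fold.
Codon 4 UUC (Phe): third position 2-fold.
Codon 5 GCA (Ala): third position 4-fold.
Codon 6 CCG (Pro): third position 4-fold.
Codon 7 AGG (Arg): third position 2-fold.
Codon 8 UUA (Leu): third position 2-fold.
Codon 9 UCA (Ser): third position 4-fold.
Four-fold degenerate third positions: 5.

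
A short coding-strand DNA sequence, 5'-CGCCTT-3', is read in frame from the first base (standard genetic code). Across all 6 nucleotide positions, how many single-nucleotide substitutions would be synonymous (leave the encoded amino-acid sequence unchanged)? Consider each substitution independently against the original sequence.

6

Codon 1 (CGC, Arg): 3 synonymous substitutions.
Codon 2 (CTT, Leu): 3 synonymous substitutions.
Total: 3 + 3 = 6.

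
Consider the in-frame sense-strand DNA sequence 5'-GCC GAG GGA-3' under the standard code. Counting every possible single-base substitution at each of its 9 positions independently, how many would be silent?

7

Codon 1 (GCC, Ala): 3 synonymous substitutions.
Codon 2 (GAG, Glu): 1 synonymous substitution.
Codon 3 (GGA, Gly): 3 synonymous substitutions.
Total: 3 + 1 + 3 = 7.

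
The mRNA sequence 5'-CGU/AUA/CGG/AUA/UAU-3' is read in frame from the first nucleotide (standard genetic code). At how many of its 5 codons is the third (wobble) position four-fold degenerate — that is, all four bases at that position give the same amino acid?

2

Codon 1 CGU (Arg): third position 4-fold.
Codon 2 AUA (Ile): third position 3-fold.
Codon 3 CGG (Arg): third position 4-fold.
Codon 4 AUA (Ile): third position 3-fold.
Codon 5 UAU (Tyr): third position 2-fold.
Four-fold degenerate third positions: 2.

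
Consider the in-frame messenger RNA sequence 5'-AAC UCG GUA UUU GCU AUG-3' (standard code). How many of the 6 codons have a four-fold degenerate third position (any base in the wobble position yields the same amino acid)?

Codon 1 AAC (Asn): third position 2-fold.
Codon 2 UCG (Ser): third position 4-fold.
Codon 3 GUA (Val): third position 4-fold.
Codon 4 UUU (Phe): third position 2-fold.
Codon 5 GCU (Ala): third position 4-fold.
Codon 6 AUG (Met): third position 1-fold.
Four-fold degenerate third positions: 3.

3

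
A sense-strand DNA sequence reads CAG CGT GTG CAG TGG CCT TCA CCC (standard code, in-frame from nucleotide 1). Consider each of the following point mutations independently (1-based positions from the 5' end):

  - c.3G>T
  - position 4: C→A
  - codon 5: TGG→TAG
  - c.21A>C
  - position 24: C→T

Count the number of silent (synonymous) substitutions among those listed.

Codon 1: CAG (Gln) → CAT (His) — missense.
Codon 2: CGT (Arg) → AGT (Ser) — missense.
Codon 5: TGG (Trp) → TAG (Stop) — nonsense.
Codon 7: TCA (Ser) → TCC (Ser) — synonymous.
Codon 8: CCC (Pro) → CCT (Pro) — synonymous.
Synonymous: 2 of 5.

2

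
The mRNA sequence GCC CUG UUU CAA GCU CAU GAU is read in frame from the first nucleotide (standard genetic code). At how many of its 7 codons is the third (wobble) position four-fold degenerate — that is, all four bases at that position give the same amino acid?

3

Codon 1 GCC (Ala): third position 4-fold.
Codon 2 CUG (Leu): third position 4-fold.
Codon 3 UUU (Phe): third position 2-fold.
Codon 4 CAA (Gln): third position 2-fold.
Codon 5 GCU (Ala): third position 4-fold.
Codon 6 CAU (His): third position 2-fold.
Codon 7 GAU (Asp): third position 2-fold.
Four-fold degenerate third positions: 3.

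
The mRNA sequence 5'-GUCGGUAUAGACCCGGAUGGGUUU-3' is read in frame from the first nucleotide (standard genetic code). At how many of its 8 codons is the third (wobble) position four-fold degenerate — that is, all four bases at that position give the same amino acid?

Codon 1 GUC (Val): third position 4-fold.
Codon 2 GGU (Gly): third position 4-fold.
Codon 3 AUA (Ile): third position 3-fold.
Codon 4 GAC (Asp): third position 2-fold.
Codon 5 CCG (Pro): third position 4-fold.
Codon 6 GAU (Asp): third position 2-fold.
Codon 7 GGG (Gly): third position 4-fold.
Codon 8 UUU (Phe): third position 2-fold.
Four-fold degenerate third positions: 4.

4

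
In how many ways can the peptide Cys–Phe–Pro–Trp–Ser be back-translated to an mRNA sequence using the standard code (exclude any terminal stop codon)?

Cys: 2 codons.
Phe: 2 codons.
Pro: 4 codons.
Trp: 1 codon.
Ser: 6 codons.
2 × 2 × 4 × 1 × 6 = 96.

96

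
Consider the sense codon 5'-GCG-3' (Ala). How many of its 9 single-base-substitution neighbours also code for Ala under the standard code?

3

Position 1: none → 0 synonymous.
Position 2: none → 0 synonymous.
Position 3: GCU, GCC, GCA → 3 synonymous.
Total: 0 + 0 + 3 = 3.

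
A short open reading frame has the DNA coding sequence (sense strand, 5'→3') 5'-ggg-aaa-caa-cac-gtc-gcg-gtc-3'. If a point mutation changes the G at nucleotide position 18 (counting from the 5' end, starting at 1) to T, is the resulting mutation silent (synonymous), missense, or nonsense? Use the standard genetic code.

silent

Position 18 falls in codon 6: GCG → Ala.
After the substitution the codon is GCT → Ala.
Both encode Ala, so the change is synonymous.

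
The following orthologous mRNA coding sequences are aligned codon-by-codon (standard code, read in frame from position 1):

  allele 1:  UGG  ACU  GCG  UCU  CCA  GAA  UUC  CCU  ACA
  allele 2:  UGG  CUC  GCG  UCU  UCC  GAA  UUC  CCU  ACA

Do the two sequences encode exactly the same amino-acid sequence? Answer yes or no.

no

Codon 1: UGG Trp / UGG Trp — identical.
Codon 2: ACU Thr / CUC Leu — nonsynonymous.
Codon 3: GCG Ala / GCG Ala — identical.
Codon 4: UCU Ser / UCU Ser — identical.
Codon 5: CCA Pro / UCC Ser — nonsynonymous.
Codon 6: GAA Glu / GAA Glu — identical.
Codon 7: UUC Phe / UUC Phe — identical.
Codon 8: CCU Pro / CCU Pro — identical.
Codon 9: ACA Thr / ACA Thr — identical.
Nonsynonymous differences: 2 → different protein.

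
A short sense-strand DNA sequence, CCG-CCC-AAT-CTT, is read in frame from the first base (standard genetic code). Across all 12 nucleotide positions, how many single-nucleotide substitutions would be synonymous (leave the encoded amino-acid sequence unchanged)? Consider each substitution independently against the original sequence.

10

Codon 1 (CCG, Pro): 3 synonymous substitutions.
Codon 2 (CCC, Pro): 3 synonymous substitutions.
Codon 3 (AAT, Asn): 1 synonymous substitution.
Codon 4 (CTT, Leu): 3 synonymous substitutions.
Total: 3 + 3 + 1 + 3 = 10.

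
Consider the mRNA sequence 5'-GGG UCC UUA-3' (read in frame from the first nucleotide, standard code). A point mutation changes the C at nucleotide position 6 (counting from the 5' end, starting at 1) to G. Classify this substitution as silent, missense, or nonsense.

silent

Position 6 falls in codon 2: UCC → Ser.
After the substitution the codon is UCG → Ser.
Both encode Ser, so the change is synonymous.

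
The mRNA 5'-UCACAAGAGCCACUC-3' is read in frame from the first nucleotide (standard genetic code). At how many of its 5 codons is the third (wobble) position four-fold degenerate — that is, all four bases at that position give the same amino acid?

Codon 1 UCA (Ser): third position 4-fold.
Codon 2 CAA (Gln): third position 2-fold.
Codon 3 GAG (Glu): third position 2-fold.
Codon 4 CCA (Pro): third position 4-fold.
Codon 5 CUC (Leu): third position 4-fold.
Four-fold degenerate third positions: 3.

3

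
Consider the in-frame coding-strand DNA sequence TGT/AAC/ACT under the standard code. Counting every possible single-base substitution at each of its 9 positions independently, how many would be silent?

Codon 1 (TGT, Cys): 1 synonymous substitution.
Codon 2 (AAC, Asn): 1 synonymous substitution.
Codon 3 (ACT, Thr): 3 synonymous substitutions.
Total: 1 + 1 + 3 = 5.

5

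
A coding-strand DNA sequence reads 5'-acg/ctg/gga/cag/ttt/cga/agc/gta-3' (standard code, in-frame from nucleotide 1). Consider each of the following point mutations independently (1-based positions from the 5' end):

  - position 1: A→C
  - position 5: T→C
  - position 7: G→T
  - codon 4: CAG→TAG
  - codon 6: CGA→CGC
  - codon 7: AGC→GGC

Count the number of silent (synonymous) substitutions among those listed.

Codon 1: ACG (Thr) → CCG (Pro) — missense.
Codon 2: CTG (Leu) → CCG (Pro) — missense.
Codon 3: GGA (Gly) → TGA (Stop) — nonsense.
Codon 4: CAG (Gln) → TAG (Stop) — nonsense.
Codon 6: CGA (Arg) → CGC (Arg) — synonymous.
Codon 7: AGC (Ser) → GGC (Gly) — missense.
Synonymous: 1 of 6.

1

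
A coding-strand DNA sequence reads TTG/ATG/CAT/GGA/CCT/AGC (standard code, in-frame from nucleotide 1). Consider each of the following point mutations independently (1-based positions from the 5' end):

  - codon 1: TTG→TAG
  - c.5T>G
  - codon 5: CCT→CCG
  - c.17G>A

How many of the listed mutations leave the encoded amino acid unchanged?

1

Codon 1: TTG (Leu) → TAG (Stop) — nonsense.
Codon 2: ATG (Met) → AGG (Arg) — missense.
Codon 5: CCT (Pro) → CCG (Pro) — synonymous.
Codon 6: AGC (Ser) → AAC (Asn) — missense.
Synonymous: 1 of 4.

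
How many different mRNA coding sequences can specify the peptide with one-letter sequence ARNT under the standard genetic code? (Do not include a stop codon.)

192

Ala: 4 codons.
Arg: 6 codons.
Asn: 2 codons.
Thr: 4 codons.
4 × 6 × 2 × 4 = 192.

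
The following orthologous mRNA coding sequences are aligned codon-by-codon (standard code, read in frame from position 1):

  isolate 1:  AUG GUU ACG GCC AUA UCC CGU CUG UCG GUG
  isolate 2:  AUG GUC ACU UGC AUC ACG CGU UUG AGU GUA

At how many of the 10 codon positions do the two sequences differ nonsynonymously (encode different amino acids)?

Codon 1: AUG Met / AUG Met — identical.
Codon 2: GUU Val / GUC Val — synonymous.
Codon 3: ACG Thr / ACU Thr — synonymous.
Codon 4: GCC Ala / UGC Cys — nonsynonymous.
Codon 5: AUA Ile / AUC Ile — synonymous.
Codon 6: UCC Ser / ACG Thr — nonsynonymous.
Codon 7: CGU Arg / CGU Arg — identical.
Codon 8: CUG Leu / UUG Leu — synonymous.
Codon 9: UCG Ser / AGU Ser — synonymous.
Codon 10: GUG Val / GUA Val — synonymous.
Nonsynonymous differences: 2.

2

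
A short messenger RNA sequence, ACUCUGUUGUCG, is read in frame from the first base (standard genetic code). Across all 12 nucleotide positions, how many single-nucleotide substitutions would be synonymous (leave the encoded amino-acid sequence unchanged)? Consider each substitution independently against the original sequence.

12

Codon 1 (ACU, Thr): 3 synonymous substitutions.
Codon 2 (CUG, Leu): 4 synonymous substitutions.
Codon 3 (UUG, Leu): 2 synonymous substitutions.
Codon 4 (UCG, Ser): 3 synonymous substitutions.
Total: 3 + 4 + 2 + 3 = 12.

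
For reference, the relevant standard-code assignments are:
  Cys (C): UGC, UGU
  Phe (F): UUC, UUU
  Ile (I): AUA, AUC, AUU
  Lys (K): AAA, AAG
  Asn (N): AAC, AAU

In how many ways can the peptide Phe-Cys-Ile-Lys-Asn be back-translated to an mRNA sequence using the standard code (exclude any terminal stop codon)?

48

Phe: 2 codons.
Cys: 2 codons.
Ile: 3 codons.
Lys: 2 codons.
Asn: 2 codons.
2 × 2 × 3 × 2 × 2 = 48.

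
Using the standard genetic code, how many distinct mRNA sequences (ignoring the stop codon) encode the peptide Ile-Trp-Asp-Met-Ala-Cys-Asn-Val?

384

Ile: 3 codons.
Trp: 1 codon.
Asp: 2 codons.
Met: 1 codon.
Ala: 4 codons.
Cys: 2 codons.
Asn: 2 codons.
Val: 4 codons.
3 × 1 × 2 × 1 × 4 × 2 × 2 × 4 = 384.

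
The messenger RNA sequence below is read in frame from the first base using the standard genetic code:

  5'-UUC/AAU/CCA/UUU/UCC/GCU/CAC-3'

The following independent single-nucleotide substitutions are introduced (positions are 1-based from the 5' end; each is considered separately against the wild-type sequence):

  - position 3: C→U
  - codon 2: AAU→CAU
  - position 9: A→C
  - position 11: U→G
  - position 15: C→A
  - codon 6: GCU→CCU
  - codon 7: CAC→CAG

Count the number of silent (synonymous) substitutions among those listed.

Codon 1: UUC (Phe) → UUU (Phe) — synonymous.
Codon 2: AAU (Asn) → CAU (His) — missense.
Codon 3: CCA (Pro) → CCC (Pro) — synonymous.
Codon 4: UUU (Phe) → UGU (Cys) — missense.
Codon 5: UCC (Ser) → UCA (Ser) — synonymous.
Codon 6: GCU (Ala) → CCU (Pro) — missense.
Codon 7: CAC (His) → CAG (Gln) — missense.
Synonymous: 3 of 7.

3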